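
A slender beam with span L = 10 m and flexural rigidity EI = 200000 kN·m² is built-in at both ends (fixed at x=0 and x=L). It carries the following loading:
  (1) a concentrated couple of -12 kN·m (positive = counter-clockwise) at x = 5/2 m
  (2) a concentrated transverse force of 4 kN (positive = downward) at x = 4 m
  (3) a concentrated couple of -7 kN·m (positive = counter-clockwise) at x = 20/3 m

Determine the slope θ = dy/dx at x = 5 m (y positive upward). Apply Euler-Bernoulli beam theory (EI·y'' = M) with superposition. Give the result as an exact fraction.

θ(5) = 139/8000000 rad

Load 1 — applied couple M₀=-12 kN·m at a=5/2 m (b=L-a=15/2):
  θ_1 = (R_Ax²/2 - M_Ax - M₀(x-a))/EI  [x>a] with R_A=-27/20, M_A=9/4 = ((-27/20)·5²/2 - (9/4)·5 - (-12)·(5-(5/2)))/200000 = 3/320000 rad
Load 2 — point force P=4 kN at a=4 m (b=L-a=6):
  θ_2 = Pa²(L-x)(2bL-(3b+a)(L-x))/(2L³EI)  [x>a] = 4·4²·(10-5)·(2·6·10-(3·6+4)·(10-5))/(2·10³·200000) = 1/125000 rad
Load 3 — applied couple M₀=-7 kN·m at a=20/3 m (b=L-a=10/3):
  θ_3 = (R_Ax²/2 - M_Ax)/EI  [x≤a] with R_A=-14/15, M_A=-7/3 = ((-14/15)·5²/2 - (-7/3)·5)/200000 = 0 rad
Superposition: θ = Σ θ_i = 139/8000000 rad ≈ 0.000017 rad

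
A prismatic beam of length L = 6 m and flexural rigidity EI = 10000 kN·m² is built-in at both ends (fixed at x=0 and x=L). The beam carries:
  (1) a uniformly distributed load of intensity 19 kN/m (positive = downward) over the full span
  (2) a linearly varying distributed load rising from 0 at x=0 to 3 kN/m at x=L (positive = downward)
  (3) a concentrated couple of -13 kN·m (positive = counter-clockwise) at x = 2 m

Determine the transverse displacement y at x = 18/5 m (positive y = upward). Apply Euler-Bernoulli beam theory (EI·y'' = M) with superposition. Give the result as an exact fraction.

Load 1 — uniform load w=19 kN/m over full span:
  y_1 = -wx²(L-x)²/(24EI) = -19·(18/5)²·(6-(18/5))²/(24·10000) = -4617/781250 m
Load 2 — triangular load w₀=3 kN/m (0→w₀ over full span):
  y_2 = -w₀x²(L-x)²(x+2L)/(120LEI) = -3·(18/5)²·(6-(18/5))²·((18/5)+2·6)/(120·6·10000) = -9477/19531250 m
Load 3 — applied couple M₀=-13 kN·m at a=2 m (b=L-a=4):
  y_3 = (R_Ax³/6 - M_Ax²/2 - M₀(x-a)²/2)/EI  [x>a] with R_A=-26/9, M_A=0 = ((-26/9)·(18/5)³/6 - 0·(18/5)²/2 - (-13)·((18/5)-2)²/2)/10000 = -91/156250 m
Superposition: y = Σ y_i = -136277/19531250 m ≈ -0.006977 m

y(18/5) = -136277/19531250 m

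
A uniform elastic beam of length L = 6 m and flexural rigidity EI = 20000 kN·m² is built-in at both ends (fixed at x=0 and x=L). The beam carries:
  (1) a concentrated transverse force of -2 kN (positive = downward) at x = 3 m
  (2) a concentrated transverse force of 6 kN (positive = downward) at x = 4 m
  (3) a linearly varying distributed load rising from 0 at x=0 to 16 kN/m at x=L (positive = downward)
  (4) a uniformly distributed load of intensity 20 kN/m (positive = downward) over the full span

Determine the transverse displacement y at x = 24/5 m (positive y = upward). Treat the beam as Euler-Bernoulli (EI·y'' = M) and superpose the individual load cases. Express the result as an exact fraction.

Load 1 — point force P=-2 kN at a=3 m (b=L-a=3):
  y_1 = -Pa²(L-x)²(3bL-(3b+a)(L-x))/(6L³EI)  [x>a] = -(-2)·3²·(6-(24/5))²·(3·3·6-(3·3+3)·(6-(24/5)))/(6·6³·20000) = 99/2500000 m
Load 2 — point force P=6 kN at a=4 m (b=L-a=2):
  y_2 = -Pa²(L-x)²(3bL-(3b+a)(L-x))/(6L³EI)  [x>a] = -6·4²·(6-(24/5))²·(3·2·6-(3·2+4)·(6-(24/5)))/(6·6³·20000) = -2/15625 m
Load 3 — triangular load w₀=16 kN/m (0→w₀ over full span):
  y_3 = -w₀x²(L-x)²(x+2L)/(120LEI) = -16·(24/5)²·(6-(24/5))²·((24/5)+2·6)/(120·6·20000) = -6048/9765625 m
Load 4 — uniform load w=20 kN/m over full span:
  y_4 = -wx²(L-x)²/(24EI) = -20·(24/5)²·(6-(24/5))²/(24·20000) = -108/78125 m
Superposition: y = Σ y_i = -653161/312500000 m ≈ -0.002090 m

y(24/5) = -653161/312500000 m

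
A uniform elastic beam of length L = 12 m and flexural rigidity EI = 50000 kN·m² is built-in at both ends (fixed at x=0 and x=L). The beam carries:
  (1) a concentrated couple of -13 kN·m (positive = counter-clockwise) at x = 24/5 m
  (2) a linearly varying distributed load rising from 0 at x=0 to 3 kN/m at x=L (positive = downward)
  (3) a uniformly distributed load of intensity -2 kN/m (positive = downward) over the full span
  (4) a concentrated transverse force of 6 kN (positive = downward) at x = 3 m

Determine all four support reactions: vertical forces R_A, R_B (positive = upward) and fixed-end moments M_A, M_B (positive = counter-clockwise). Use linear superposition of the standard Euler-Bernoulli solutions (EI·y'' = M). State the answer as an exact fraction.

R_A = -1239/400 kN, M_A = -207/200 kN·m, R_B = 1239/400 kN, M_B = -1027/200 kN·m

Load 1 — applied couple M₀=-13 kN·m at a=24/5 m (b=L-a=36/5):
  R_A = 6M₀ab/L³ = 6·(-13)·(24/5)·(36/5)/12³ = -39/25 kN
  M_A = M₀b(2a-b)/L² = (-13)·(36/5)·(2·(24/5)-(36/5))/12² = -39/25 kN·m
  R_B = -6M₀ab/L³ = -6·(-13)·(24/5)·(36/5)/12³ = 39/25 kN
  M_B = M₀a(2b-a)/L² = (-13)·(24/5)·(2·(36/5)-(24/5))/12² = -104/25 kN·m
Load 2 — triangular load w₀=3 kN/m (0→w₀ over full span):
  R_A = 3w₀L/20 = 3·3·12/20 = 27/5 kN
  M_A = w₀L²/30 = 3·12²/30 = 72/5 kN·m
  R_B = 7w₀L/20 = 7·3·12/20 = 63/5 kN
  M_B = -w₀L²/20 = -3·12²/20 = -108/5 kN·m
Load 3 — uniform load w=-2 kN/m over full span:
  R_A = wL/2 = (-2)·12/2 = -12 kN
  M_A = wL²/12 = (-2)·12²/12 = -24 kN·m
  R_B = wL/2 = (-2)·12/2 = -12 kN
  M_B = -wL²/12 = -(-2)·12²/12 = 24 kN·m
Load 4 — point force P=6 kN at a=3 m (b=L-a=9):
  R_A = Pb²(3a+b)/L³ = 6·9²·(3·3+9)/12³ = 81/16 kN
  M_A = Pab²/L² = 6·3·9²/12² = 81/8 kN·m
  R_B = Pa²(a+3b)/L³ = 6·3²·(3+3·9)/12³ = 15/16 kN
  M_B = -Pa²b/L² = -6·3²·9/12² = -27/8 kN·m
Superposition: R_A = -1239/400 kN, M_A = -207/200 kN·m, R_B = 1239/400 kN, M_B = -1027/200 kN·m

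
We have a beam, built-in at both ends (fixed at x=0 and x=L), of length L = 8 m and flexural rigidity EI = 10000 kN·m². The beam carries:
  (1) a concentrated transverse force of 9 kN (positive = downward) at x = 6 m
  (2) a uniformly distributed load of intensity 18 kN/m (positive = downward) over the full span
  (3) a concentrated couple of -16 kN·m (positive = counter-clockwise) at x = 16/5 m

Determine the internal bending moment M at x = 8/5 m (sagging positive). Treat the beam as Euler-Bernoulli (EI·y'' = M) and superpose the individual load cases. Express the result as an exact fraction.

Load 1 — point force P=9 kN at a=6 m (b=L-a=2):
  M_1 = Pb²(3a+b)x/L³ - Pab²/L²  [x≤a] = 9·2²·(3·6+2)·(8/5)/8³ - 9·6·2²/8² = -9/8 kN·m
Load 2 — uniform load w=18 kN/m over full span:
  M_2 = wLx/2 - wL²/12 - wx²/2 = 18·8·(8/5)/2 - 18·8²/12 - 18·(8/5)²/2 = -96/25 kN·m
Load 3 — applied couple M₀=-16 kN·m at a=16/5 m (b=L-a=24/5):
  M_3 = R_Ax - M_A  [x≤a] with R_A=-72/25, M_A=-48/25 = (-72/25)·(8/5) - (-48/25) = -336/125 kN·m
Superposition: M = Σ M_i = -7653/1000 kN·m ≈ -7.653000 kN·m

M(8/5) = -7653/1000 kN·m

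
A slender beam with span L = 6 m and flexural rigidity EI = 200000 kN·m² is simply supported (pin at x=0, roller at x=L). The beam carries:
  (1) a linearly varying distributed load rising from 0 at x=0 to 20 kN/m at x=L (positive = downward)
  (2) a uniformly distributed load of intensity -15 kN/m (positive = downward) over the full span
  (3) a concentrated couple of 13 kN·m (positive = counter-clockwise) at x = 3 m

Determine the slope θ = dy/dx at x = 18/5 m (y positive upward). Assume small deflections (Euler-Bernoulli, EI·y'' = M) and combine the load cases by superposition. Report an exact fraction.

Load 1 — triangular load w₀=20 kN/m (0→w₀ over full span):
  θ_1 = -w₀(7L⁴-30L²x²+15x⁴)/(360LEI) = -20·(7·6⁴-30·6²·(18/5)²+15·(18/5)⁴)/(360·6·200000) = 87/781250 rad
Load 2 — uniform load w=-15 kN/m over full span:
  θ_2 = -w(L³-6Lx²+4x³)/(24EI) = -(-15)·(6³-6·6·(18/5)²+4·(18/5)³)/(24·200000) = -999/5000000 rad
Load 3 — applied couple M₀=13 kN·m at a=3 m (b=L-a=3):
  θ_3 = (M₀x²/(2L)-M₀(x-a)+C₁)/EI  [x>a] with C₁=M₀(3b²-L²)/(6L)=-13/4 = (13·(18/5)²/(2·6)-13·((18/5)-3)+(-13/4))/200000 = 299/20000000 rad
Superposition: θ = Σ θ_i = -7349/100000000 rad ≈ -0.000073 rad

θ(18/5) = -7349/100000000 rad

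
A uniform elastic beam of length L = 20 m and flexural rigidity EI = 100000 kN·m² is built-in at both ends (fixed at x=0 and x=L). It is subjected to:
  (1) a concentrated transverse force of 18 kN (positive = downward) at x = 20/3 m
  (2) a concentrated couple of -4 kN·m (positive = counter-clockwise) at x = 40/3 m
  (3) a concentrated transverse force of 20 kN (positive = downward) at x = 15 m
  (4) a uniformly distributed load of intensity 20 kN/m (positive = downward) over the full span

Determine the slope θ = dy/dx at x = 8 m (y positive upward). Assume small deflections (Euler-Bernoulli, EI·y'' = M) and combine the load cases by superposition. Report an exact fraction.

Load 1 — point force P=18 kN at a=20/3 m (b=L-a=40/3):
  θ_1 = Pa²(L-x)(2bL-(3b+a)(L-x))/(2L³EI)  [x>a] = 18·(20/3)²·(20-8)·(2·(40/3)·20-(3·(40/3)+(20/3))·(20-8))/(2·20³·100000) = -1/6250 rad
Load 2 — applied couple M₀=-4 kN·m at a=40/3 m (b=L-a=20/3):
  θ_2 = (R_Ax²/2 - M_Ax)/EI  [x≤a] with R_A=-4/15, M_A=-4/3 = ((-4/15)·8²/2 - (-4/3)·8)/100000 = 1/46875 rad
Load 3 — point force P=20 kN at a=15 m (b=L-a=5):
  θ_3 = -Pb²x(2aL-(3a+b)x)/(2L³EI)  [x≤a] = -20·5²·8·(2·15·20-(3·15+5)·8)/(2·20³·100000) = -1/2000 rad
Load 4 — uniform load w=20 kN/m over full span:
  θ_4 = -wx(L-x)(L-2x)/(12EI) = -20·8·(20-8)·(20-2·8)/(12·100000) = -4/625 rad
Superposition: θ = Σ θ_i = -5279/750000 rad ≈ -0.007039 rad

θ(8) = -5279/750000 rad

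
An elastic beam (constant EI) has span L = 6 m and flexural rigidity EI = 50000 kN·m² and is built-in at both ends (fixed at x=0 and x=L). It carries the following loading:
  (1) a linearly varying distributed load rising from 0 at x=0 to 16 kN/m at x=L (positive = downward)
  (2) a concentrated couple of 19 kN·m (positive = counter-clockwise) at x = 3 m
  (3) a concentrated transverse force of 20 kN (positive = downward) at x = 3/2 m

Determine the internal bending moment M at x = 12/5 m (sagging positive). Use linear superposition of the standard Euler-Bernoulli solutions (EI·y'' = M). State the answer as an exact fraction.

Load 1 — triangular load w₀=16 kN/m (0→w₀ over full span):
  M_1 = 3w₀Lx/20 - w₀L²/30 - w₀x³/(6L) = 3·16·6·(12/5)/20 - 16·6²/30 - 16·(12/5)³/(6·6) = 1152/125 kN·m
Load 2 — applied couple M₀=19 kN·m at a=3 m (b=L-a=3):
  M_2 = R_Ax - M_A  [x≤a] with R_A=19/4, M_A=19/4 = (19/4)·(12/5) - (19/4) = 133/20 kN·m
Load 3 — point force P=20 kN at a=3/2 m (b=L-a=9/2):
  M_3 = Pa²(a+3b)(L-x)/L³ - Pa²b/L²  [x>a] = 20·(3/2)²·((3/2)+3·(9/2))·(6-(12/5))/6³ - 20·(3/2)²·(9/2)/6² = 45/8 kN·m
Superposition: M = Σ M_i = 21491/1000 kN·m ≈ 21.491000 kN·m

M(12/5) = 21491/1000 kN·m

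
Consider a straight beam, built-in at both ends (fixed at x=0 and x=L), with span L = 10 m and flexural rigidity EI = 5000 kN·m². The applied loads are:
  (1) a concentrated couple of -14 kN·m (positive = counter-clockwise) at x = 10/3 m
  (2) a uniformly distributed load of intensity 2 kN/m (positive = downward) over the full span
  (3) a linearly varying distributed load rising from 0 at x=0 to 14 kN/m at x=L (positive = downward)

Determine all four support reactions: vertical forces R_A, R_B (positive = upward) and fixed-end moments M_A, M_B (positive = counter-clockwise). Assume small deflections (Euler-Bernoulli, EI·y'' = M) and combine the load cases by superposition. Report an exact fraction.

R_A = 437/15 kN, M_A = 190/3 kN·m, R_B = 913/15 kN, M_B = -274/3 kN·m

Load 1 — applied couple M₀=-14 kN·m at a=10/3 m (b=L-a=20/3):
  R_A = 6M₀ab/L³ = 6·(-14)·(10/3)·(20/3)/10³ = -28/15 kN
  M_A = M₀b(2a-b)/L² = (-14)·(20/3)·(2·(10/3)-(20/3))/10² = 0 kN·m
  R_B = -6M₀ab/L³ = -6·(-14)·(10/3)·(20/3)/10³ = 28/15 kN
  M_B = M₀a(2b-a)/L² = (-14)·(10/3)·(2·(20/3)-(10/3))/10² = -14/3 kN·m
Load 2 — uniform load w=2 kN/m over full span:
  R_A = wL/2 = 2·10/2 = 10 kN
  M_A = wL²/12 = 2·10²/12 = 50/3 kN·m
  R_B = wL/2 = 2·10/2 = 10 kN
  M_B = -wL²/12 = -2·10²/12 = -50/3 kN·m
Load 3 — triangular load w₀=14 kN/m (0→w₀ over full span):
  R_A = 3w₀L/20 = 3·14·10/20 = 21 kN
  M_A = w₀L²/30 = 14·10²/30 = 140/3 kN·m
  R_B = 7w₀L/20 = 7·14·10/20 = 49 kN
  M_B = -w₀L²/20 = -14·10²/20 = -70 kN·m
Superposition: R_A = 437/15 kN, M_A = 190/3 kN·m, R_B = 913/15 kN, M_B = -274/3 kN·m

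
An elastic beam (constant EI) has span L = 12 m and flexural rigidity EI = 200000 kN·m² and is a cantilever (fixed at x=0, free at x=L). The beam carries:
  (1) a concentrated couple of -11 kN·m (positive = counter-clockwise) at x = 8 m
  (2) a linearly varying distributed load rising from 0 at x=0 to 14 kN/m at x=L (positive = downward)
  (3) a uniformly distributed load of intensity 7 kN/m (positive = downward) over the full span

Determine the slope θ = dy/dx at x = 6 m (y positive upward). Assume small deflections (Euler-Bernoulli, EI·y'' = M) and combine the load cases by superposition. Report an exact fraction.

θ(6) = -4413/200000 rad

Load 1 — applied couple M₀=-11 kN·m at a=8 m (b=L-a=4):
  θ_1 = M₀x/EI  [x≤a] = (-11)·6/200000 = -33/100000 rad
Load 2 — triangular load w₀=14 kN/m (0→w₀ over full span):
  θ_2 = (w₀Lx²/4-w₀L²x/3-w₀x⁴/(24L))/EI = (14·12·6²/4-14·12²·6/3-14·6⁴/(24·12))/200000 = -2583/200000 rad
Load 3 — uniform load w=7 kN/m over full span:
  θ_3 = -wx(x²-3Lx+3L²)/(6EI) = -7·6·(6²-3·12·6+3·12²)/(6·200000) = -441/50000 rad
Superposition: θ = Σ θ_i = -4413/200000 rad ≈ -0.022065 rad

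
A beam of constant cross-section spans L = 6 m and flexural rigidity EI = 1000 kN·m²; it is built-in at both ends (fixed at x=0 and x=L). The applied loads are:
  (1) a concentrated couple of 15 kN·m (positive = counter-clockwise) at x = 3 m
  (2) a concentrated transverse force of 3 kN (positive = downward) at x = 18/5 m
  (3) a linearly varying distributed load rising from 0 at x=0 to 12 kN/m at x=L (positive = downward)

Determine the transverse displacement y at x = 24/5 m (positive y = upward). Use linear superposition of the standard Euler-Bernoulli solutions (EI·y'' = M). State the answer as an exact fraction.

y(24/5) = -280503/31250000 m

Load 1 — applied couple M₀=15 kN·m at a=3 m (b=L-a=3):
  y_1 = (R_Ax³/6 - M_Ax²/2 - M₀(x-a)²/2)/EI  [x>a] with R_A=15/4, M_A=15/4 = ((15/4)·(24/5)³/6 - (15/4)·(24/5)²/2 - 15·((24/5)-3)²/2)/1000 = 81/50000 m
Load 2 — point force P=3 kN at a=18/5 m (b=L-a=12/5):
  y_2 = -Pa²(L-x)²(3bL-(3b+a)(L-x))/(6L³EI)  [x>a] = -3·(18/5)²·(6-(24/5))²·(3·(12/5)·6-(3·(12/5)+(18/5))·(6-(24/5)))/(6·6³·1000) = -5103/3906250 m
Load 3 — triangular load w₀=12 kN/m (0→w₀ over full span):
  y_3 = -w₀x²(L-x)²(x+2L)/(120LEI) = -12·(24/5)²·(6-(24/5))²·((24/5)+2·6)/(120·6·1000) = -18144/1953125 m
Superposition: y = Σ y_i = -280503/31250000 m ≈ -0.008976 m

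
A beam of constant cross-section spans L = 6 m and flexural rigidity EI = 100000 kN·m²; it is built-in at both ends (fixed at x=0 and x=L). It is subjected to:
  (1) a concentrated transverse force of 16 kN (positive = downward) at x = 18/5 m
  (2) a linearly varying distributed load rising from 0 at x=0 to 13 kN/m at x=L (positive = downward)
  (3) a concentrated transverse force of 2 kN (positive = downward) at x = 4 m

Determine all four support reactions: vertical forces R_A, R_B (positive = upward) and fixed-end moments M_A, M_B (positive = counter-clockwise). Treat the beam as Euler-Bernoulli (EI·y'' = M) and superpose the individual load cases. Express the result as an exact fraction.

Load 1 — point force P=16 kN at a=18/5 m (b=L-a=12/5):
  R_A = Pb²(3a+b)/L³ = 16·(12/5)²·(3·(18/5)+(12/5))/6³ = 704/125 kN
  M_A = Pab²/L² = 16·(18/5)·(12/5)²/6² = 1152/125 kN·m
  R_B = Pa²(a+3b)/L³ = 16·(18/5)²·((18/5)+3·(12/5))/6³ = 1296/125 kN
  M_B = -Pa²b/L² = -16·(18/5)²·(12/5)/6² = -1728/125 kN·m
Load 2 — triangular load w₀=13 kN/m (0→w₀ over full span):
  R_A = 3w₀L/20 = 3·13·6/20 = 117/10 kN
  M_A = w₀L²/30 = 13·6²/30 = 78/5 kN·m
  R_B = 7w₀L/20 = 7·13·6/20 = 273/10 kN
  M_B = -w₀L²/20 = -13·6²/20 = -117/5 kN·m
Load 3 — point force P=2 kN at a=4 m (b=L-a=2):
  R_A = Pb²(3a+b)/L³ = 2·2²·(3·4+2)/6³ = 14/27 kN
  M_A = Pab²/L² = 2·4·2²/6² = 8/9 kN·m
  R_B = Pa²(a+3b)/L³ = 2·4²·(4+3·2)/6³ = 40/27 kN
  M_B = -Pa²b/L² = -2·4²·2/6² = -16/9 kN·m
Superposition: R_A = 120491/6750 kN, M_A = 28918/1125 kN·m, R_B = 264259/6750 kN, M_B = -43877/1125 kN·m

R_A = 120491/6750 kN, M_A = 28918/1125 kN·m, R_B = 264259/6750 kN, M_B = -43877/1125 kN·m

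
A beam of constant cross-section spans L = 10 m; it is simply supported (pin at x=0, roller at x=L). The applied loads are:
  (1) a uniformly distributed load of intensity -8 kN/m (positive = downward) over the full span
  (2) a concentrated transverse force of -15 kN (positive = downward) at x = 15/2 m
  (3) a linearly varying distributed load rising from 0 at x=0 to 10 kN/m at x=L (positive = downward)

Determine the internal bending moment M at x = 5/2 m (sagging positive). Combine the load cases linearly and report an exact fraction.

M(5/2) = -725/16 kN·m

Load 1 — uniform load w=-8 kN/m over full span:
  M_1 = wx(L-x)/2 = (-8)·(5/2)·(10-(5/2))/2 = -75 kN·m
Load 2 — point force P=-15 kN at a=15/2 m (b=L-a=5/2):
  M_2 = Pbx/L  [x≤a] = (-15)·(5/2)·(5/2)/10 = -75/8 kN·m
Load 3 — triangular load w₀=10 kN/m (0→w₀ over full span):
  M_3 = w₀Lx/6 - w₀x³/(6L) = 10·10·(5/2)/6 - 10·(5/2)³/(6·10) = 625/16 kN·m
Superposition: M = Σ M_i = -725/16 kN·m ≈ -45.312500 kN·m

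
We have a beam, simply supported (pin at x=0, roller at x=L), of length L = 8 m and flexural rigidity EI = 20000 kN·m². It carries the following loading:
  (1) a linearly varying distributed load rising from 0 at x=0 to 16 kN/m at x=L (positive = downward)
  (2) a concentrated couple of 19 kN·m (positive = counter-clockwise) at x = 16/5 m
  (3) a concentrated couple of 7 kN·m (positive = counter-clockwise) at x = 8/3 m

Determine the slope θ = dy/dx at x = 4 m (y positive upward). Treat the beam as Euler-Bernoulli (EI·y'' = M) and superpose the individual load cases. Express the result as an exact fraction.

Load 1 — triangular load w₀=16 kN/m (0→w₀ over full span):
  θ_1 = -w₀(7L⁴-30L²x²+15x⁴)/(360LEI) = -16·(7·8⁴-30·8²·4²+15·4⁴)/(360·8·20000) = -14/28125 rad
Load 2 — applied couple M₀=19 kN·m at a=16/5 m (b=L-a=24/5):
  θ_2 = (M₀x²/(2L)-M₀(x-a)+C₁)/EI  [x>a] with C₁=M₀(3b²-L²)/(6L)=152/75 = (19·4²/(2·8)-19·(4-(16/5))+(152/75))/20000 = 437/1500000 rad
Load 3 — applied couple M₀=7 kN·m at a=8/3 m (b=L-a=16/3):
  θ_3 = (M₀x²/(2L)-M₀(x-a)+C₁)/EI  [x>a] with C₁=M₀(3b²-L²)/(6L)=28/9 = (7·4²/(2·8)-7·(4-(8/3))+(28/9))/20000 = 7/180000 rad
Superposition: θ = Σ θ_i = -377/2250000 rad ≈ -0.000168 rad

θ(4) = -377/2250000 rad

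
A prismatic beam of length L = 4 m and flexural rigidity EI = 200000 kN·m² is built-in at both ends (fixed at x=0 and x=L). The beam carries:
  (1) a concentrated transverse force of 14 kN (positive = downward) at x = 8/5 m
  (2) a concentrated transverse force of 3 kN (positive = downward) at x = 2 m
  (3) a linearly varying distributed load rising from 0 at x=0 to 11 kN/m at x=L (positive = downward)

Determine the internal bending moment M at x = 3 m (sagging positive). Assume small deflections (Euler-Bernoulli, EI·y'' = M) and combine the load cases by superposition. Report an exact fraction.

Load 1 — point force P=14 kN at a=8/5 m (b=L-a=12/5):
  M_1 = Pa²(a+3b)(L-x)/L³ - Pa²b/L²  [x>a] = 14·(8/5)²·((8/5)+3·(12/5))·(4-3)/4³ - 14·(8/5)²·(12/5)/4² = -56/125 kN·m
Load 2 — point force P=3 kN at a=2 m (b=L-a=2):
  M_2 = Pa²(a+3b)(L-x)/L³ - Pa²b/L²  [x>a] = 3·2²·(2+3·2)·(4-3)/4³ - 3·2²·2/4² = 0 kN·m
Load 3 — triangular load w₀=11 kN/m (0→w₀ over full span):
  M_3 = 3w₀Lx/20 - w₀L²/30 - w₀x³/(6L) = 3·11·4·3/20 - 11·4²/30 - 11·3³/(6·4) = 187/120 kN·m
Superposition: M = Σ M_i = 3331/3000 kN·m ≈ 1.110333 kN·m

M(3) = 3331/3000 kN·m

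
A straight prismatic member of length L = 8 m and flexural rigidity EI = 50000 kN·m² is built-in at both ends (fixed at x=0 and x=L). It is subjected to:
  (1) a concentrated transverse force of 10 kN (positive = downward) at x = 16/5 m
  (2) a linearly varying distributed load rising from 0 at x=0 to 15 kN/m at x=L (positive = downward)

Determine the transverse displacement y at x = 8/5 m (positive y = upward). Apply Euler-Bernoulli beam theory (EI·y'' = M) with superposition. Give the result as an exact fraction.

Load 1 — point force P=10 kN at a=16/5 m (b=L-a=24/5):
  y_1 = -Pb²x²(3aL-(3a+b)x)/(6L³EI)  [x≤a] = -10·(24/5)²·(8/5)²·(3·(16/5)·8-(3·(16/5)+(24/5))·(8/5))/(6·8³·50000) = -2016/9765625 m
Load 2 — triangular load w₀=15 kN/m (0→w₀ over full span):
  y_2 = -w₀x²(L-x)²(x+2L)/(120LEI) = -15·(8/5)²·(8-(8/5))²·((8/5)+2·8)/(120·8·50000) = -5632/9765625 m
Superposition: y = Σ y_i = -7648/9765625 m ≈ -0.000783 m

y(8/5) = -7648/9765625 m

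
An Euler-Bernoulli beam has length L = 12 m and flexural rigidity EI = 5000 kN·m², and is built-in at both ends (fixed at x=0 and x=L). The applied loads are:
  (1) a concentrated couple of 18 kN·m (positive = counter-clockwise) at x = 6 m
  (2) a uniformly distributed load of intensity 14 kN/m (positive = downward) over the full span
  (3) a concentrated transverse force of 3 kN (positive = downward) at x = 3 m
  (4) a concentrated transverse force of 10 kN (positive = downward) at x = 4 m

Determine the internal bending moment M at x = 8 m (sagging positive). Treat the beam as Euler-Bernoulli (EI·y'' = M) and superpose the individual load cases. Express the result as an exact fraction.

M(8) = 22969/432 kN·m

Load 1 — applied couple M₀=18 kN·m at a=6 m (b=L-a=6):
  M_1 = R_Ax - M_A - M₀  [x>a] with R_A=9/4, M_A=9/2 = (9/4)·8 - (9/2) - 18 = -9/2 kN·m
Load 2 — uniform load w=14 kN/m over full span:
  M_2 = wLx/2 - wL²/12 - wx²/2 = 14·12·8/2 - 14·12²/12 - 14·8²/2 = 56 kN·m
Load 3 — point force P=3 kN at a=3 m (b=L-a=9):
  M_3 = Pa²(a+3b)(L-x)/L³ - Pa²b/L²  [x>a] = 3·3²·(3+3·9)·(12-8)/12³ - 3·3²·9/12² = 3/16 kN·m
Load 4 — point force P=10 kN at a=4 m (b=L-a=8):
  M_4 = Pa²(a+3b)(L-x)/L³ - Pa²b/L²  [x>a] = 10·4²·(4+3·8)·(12-8)/12³ - 10·4²·8/12² = 40/27 kN·m
Superposition: M = Σ M_i = 22969/432 kN·m ≈ 53.168981 kN·m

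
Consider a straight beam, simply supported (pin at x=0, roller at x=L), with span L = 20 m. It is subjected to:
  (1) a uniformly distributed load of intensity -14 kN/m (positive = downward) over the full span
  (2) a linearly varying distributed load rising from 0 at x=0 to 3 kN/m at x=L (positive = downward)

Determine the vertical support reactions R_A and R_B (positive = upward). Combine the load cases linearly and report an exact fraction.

Load 1 — uniform load w=-14 kN/m over full span:
  R_A = wL/2 = (-14)·20/2 = -140 kN
  R_B = wL/2 = (-14)·20/2 = -140 kN
Load 2 — triangular load w₀=3 kN/m (0→w₀ over full span):
  R_A = w₀L/6 = 3·20/6 = 10 kN
  R_B = w₀L/3 = 3·20/3 = 20 kN
Superposition: R_A = -130 kN, R_B = -120 kN

R_A = -130 kN, R_B = -120 kN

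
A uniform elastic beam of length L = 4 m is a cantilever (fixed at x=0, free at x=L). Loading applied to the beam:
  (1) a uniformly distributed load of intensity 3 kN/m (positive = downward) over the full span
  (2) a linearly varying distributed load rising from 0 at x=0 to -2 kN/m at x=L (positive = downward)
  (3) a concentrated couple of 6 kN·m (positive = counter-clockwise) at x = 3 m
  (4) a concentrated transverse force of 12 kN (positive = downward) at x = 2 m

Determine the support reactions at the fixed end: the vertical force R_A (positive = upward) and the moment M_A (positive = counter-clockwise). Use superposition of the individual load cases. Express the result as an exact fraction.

R_A = 20 kN, M_A = 94/3 kN·m

Load 1 — uniform load w=3 kN/m over full span:
  R_A = wL = 3·4 = 12 kN
  M_A = wL²/2 = 3·4²/2 = 24 kN·m
Load 2 — triangular load w₀=-2 kN/m (0→w₀ over full span):
  R_A = w₀L/2 = (-2)·4/2 = -4 kN
  M_A = w₀L²/3 = (-2)·4²/3 = -32/3 kN·m
Load 3 — applied couple M₀=6 kN·m at a=3 m (b=L-a=1):
  R_A = 0 kN
  M_A = -M₀ = -6 kN·m
Load 4 — point force P=12 kN at a=2 m (b=L-a=2):
  R_A = P = 12 kN
  M_A = Pa = 12·2 = 24 kN·m
Superposition: R_A = 20 kN, M_A = 94/3 kN·m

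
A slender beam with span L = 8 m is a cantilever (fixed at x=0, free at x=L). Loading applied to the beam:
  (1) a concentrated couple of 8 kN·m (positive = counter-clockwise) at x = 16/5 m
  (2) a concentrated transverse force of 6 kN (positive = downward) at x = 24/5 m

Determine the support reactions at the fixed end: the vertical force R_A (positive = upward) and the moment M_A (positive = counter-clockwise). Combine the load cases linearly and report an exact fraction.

Load 1 — applied couple M₀=8 kN·m at a=16/5 m (b=L-a=24/5):
  R_A = 0 kN
  M_A = -M₀ = -8 kN·m
Load 2 — point force P=6 kN at a=24/5 m (b=L-a=16/5):
  R_A = P = 6 kN
  M_A = Pa = 6·(24/5) = 144/5 kN·m
Superposition: R_A = 6 kN, M_A = 104/5 kN·m

R_A = 6 kN, M_A = 104/5 kN·m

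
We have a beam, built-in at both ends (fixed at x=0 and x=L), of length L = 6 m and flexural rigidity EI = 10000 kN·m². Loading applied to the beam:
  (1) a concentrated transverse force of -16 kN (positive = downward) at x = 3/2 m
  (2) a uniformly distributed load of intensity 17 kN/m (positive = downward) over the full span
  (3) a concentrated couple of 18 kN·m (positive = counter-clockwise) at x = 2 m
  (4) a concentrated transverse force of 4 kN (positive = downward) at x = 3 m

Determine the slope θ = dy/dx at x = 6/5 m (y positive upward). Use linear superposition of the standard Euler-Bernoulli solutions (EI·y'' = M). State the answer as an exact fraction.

θ(6/5) = -693/312500 rad

Load 1 — point force P=-16 kN at a=3/2 m (b=L-a=9/2):
  θ_1 = -Pb²x(2aL-(3a+b)x)/(2L³EI)  [x≤a] = -(-16)·(9/2)²·(6/5)·(2·(3/2)·6-(3·(3/2)+(9/2))·(6/5))/(2·6³·10000) = 81/125000 rad
Load 2 — uniform load w=17 kN/m over full span:
  θ_2 = -wx(L-x)(L-2x)/(12EI) = -17·(6/5)·(6-(6/5))·(6-2·(6/5))/(12·10000) = -459/156250 rad
Load 3 — applied couple M₀=18 kN·m at a=2 m (b=L-a=4):
  θ_3 = (R_Ax²/2 - M_Ax)/EI  [x≤a] with R_A=4, M_A=0 = (4·(6/5)²/2 - 0·(6/5))/10000 = 9/31250 rad
Load 4 — point force P=4 kN at a=3 m (b=L-a=3):
  θ_4 = -Pb²x(2aL-(3a+b)x)/(2L³EI)  [x≤a] = -4·3²·(6/5)·(2·3·6-(3·3+3)·(6/5))/(2·6³·10000) = -27/125000 rad
Superposition: θ = Σ θ_i = -693/312500 rad ≈ -0.002218 rad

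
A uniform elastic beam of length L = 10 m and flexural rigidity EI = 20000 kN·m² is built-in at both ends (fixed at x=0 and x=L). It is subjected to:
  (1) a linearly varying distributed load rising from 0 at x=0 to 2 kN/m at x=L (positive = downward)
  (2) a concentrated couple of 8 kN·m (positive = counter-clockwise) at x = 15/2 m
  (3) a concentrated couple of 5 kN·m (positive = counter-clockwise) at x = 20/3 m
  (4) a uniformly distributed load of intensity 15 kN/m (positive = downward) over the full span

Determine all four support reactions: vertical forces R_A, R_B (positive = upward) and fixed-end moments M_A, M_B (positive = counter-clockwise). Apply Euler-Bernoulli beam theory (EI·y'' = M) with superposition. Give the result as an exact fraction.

R_A = 2387/30 kN, M_A = 815/6 kN·m, R_B = 2413/30 kN, M_B = -273/2 kN·m

Load 1 — triangular load w₀=2 kN/m (0→w₀ over full span):
  R_A = 3w₀L/20 = 3·2·10/20 = 3 kN
  M_A = w₀L²/30 = 2·10²/30 = 20/3 kN·m
  R_B = 7w₀L/20 = 7·2·10/20 = 7 kN
  M_B = -w₀L²/20 = -2·10²/20 = -10 kN·m
Load 2 — applied couple M₀=8 kN·m at a=15/2 m (b=L-a=5/2):
  R_A = 6M₀ab/L³ = 6·8·(15/2)·(5/2)/10³ = 9/10 kN
  M_A = M₀b(2a-b)/L² = 8·(5/2)·(2·(15/2)-(5/2))/10² = 5/2 kN·m
  R_B = -6M₀ab/L³ = -6·8·(15/2)·(5/2)/10³ = -9/10 kN
  M_B = M₀a(2b-a)/L² = 8·(15/2)·(2·(5/2)-(15/2))/10² = -3/2 kN·m
Load 3 — applied couple M₀=5 kN·m at a=20/3 m (b=L-a=10/3):
  R_A = 6M₀ab/L³ = 6·5·(20/3)·(10/3)/10³ = 2/3 kN
  M_A = M₀b(2a-b)/L² = 5·(10/3)·(2·(20/3)-(10/3))/10² = 5/3 kN·m
  R_B = -6M₀ab/L³ = -6·5·(20/3)·(10/3)/10³ = -2/3 kN
  M_B = M₀a(2b-a)/L² = 5·(20/3)·(2·(10/3)-(20/3))/10² = 0 kN·m
Load 4 — uniform load w=15 kN/m over full span:
  R_A = wL/2 = 15·10/2 = 75 kN
  M_A = wL²/12 = 15·10²/12 = 125 kN·m
  R_B = wL/2 = 15·10/2 = 75 kN
  M_B = -wL²/12 = -15·10²/12 = -125 kN·m
Superposition: R_A = 2387/30 kN, M_A = 815/6 kN·m, R_B = 2413/30 kN, M_B = -273/2 kN·m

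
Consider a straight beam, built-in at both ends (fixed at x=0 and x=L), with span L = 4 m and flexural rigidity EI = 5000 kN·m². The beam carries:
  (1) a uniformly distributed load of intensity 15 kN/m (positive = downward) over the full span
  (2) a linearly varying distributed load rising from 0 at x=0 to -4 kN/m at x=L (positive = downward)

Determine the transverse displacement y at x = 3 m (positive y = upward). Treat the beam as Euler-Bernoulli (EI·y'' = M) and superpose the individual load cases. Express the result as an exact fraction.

Load 1 — uniform load w=15 kN/m over full span:
  y_1 = -wx²(L-x)²/(24EI) = -15·3²·(4-3)²/(24·5000) = -9/8000 m
Load 2 — triangular load w₀=-4 kN/m (0→w₀ over full span):
  y_2 = -w₀x²(L-x)²(x+2L)/(120LEI) = -(-4)·3²·(4-3)²·(3+2·4)/(120·4·5000) = 33/200000 m
Superposition: y = Σ y_i = -3/3125 m ≈ -0.000960 m

y(3) = -3/3125 m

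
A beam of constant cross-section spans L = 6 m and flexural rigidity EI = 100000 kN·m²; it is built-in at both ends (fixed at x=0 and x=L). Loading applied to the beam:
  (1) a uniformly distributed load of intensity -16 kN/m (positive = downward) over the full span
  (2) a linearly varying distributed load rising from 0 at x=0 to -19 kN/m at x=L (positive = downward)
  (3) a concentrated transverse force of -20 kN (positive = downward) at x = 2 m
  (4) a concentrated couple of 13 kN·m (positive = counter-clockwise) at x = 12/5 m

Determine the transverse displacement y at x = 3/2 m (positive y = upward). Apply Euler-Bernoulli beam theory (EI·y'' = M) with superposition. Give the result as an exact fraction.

Load 1 — uniform load w=-16 kN/m over full span:
  y_1 = -wx²(L-x)²/(24EI) = -(-16)·(3/2)²·(6-(3/2))²/(24·100000) = 243/800000 m
Load 2 — triangular load w₀=-19 kN/m (0→w₀ over full span):
  y_2 = -w₀x²(L-x)²(x+2L)/(120LEI) = -(-19)·(3/2)²·(6-(3/2))²·((3/2)+2·6)/(120·6·100000) = 41553/256000000 m
Load 3 — point force P=-20 kN at a=2 m (b=L-a=4):
  y_3 = -Pb²x²(3aL-(3a+b)x)/(6L³EI)  [x≤a] = -(-20)·4²·(3/2)²·(3·2·6-(3·2+4)·(3/2))/(6·6³·100000) = 7/60000 m
Load 4 — applied couple M₀=13 kN·m at a=12/5 m (b=L-a=18/5):
  y_4 = (R_Ax³/6 - M_Ax²/2)/EI  [x≤a] with R_A=78/25, M_A=39/25 = ((78/25)·(3/2)³/6 - (39/25)·(3/2)²/2)/100000 = 0 m
Superposition: y = Σ y_i = 447539/768000000 m ≈ 0.000583 m

y(3/2) = 447539/768000000 m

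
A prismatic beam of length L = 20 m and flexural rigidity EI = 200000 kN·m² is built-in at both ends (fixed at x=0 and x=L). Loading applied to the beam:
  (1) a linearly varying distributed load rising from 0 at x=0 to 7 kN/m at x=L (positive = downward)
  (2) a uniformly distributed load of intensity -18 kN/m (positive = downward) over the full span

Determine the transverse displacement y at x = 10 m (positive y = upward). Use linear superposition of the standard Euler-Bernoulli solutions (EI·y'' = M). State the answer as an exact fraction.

y(10) = 29/960 m

Load 1 — triangular load w₀=7 kN/m (0→w₀ over full span):
  y_1 = -w₀x²(L-x)²(x+2L)/(120LEI) = -7·10²·(20-10)²·(10+2·20)/(120·20·200000) = -7/960 m
Load 2 — uniform load w=-18 kN/m over full span:
  y_2 = -wx²(L-x)²/(24EI) = -(-18)·10²·(20-10)²/(24·200000) = 3/80 m
Superposition: y = Σ y_i = 29/960 m ≈ 0.030208 m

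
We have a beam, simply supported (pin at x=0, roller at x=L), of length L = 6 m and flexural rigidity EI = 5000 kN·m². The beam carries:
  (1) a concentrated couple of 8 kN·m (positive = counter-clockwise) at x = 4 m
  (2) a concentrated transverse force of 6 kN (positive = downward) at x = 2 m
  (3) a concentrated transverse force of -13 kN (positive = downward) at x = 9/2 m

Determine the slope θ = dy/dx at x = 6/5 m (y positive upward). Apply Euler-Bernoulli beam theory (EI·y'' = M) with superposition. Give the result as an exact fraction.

θ(6/5) = 107/480000 rad

Load 1 — applied couple M₀=8 kN·m at a=4 m (b=L-a=2):
  θ_1 = (M₀x²/(2L)+C₁)/EI  [x≤a] with C₁=M₀(3b²-L²)/(6L)=-16/3 = (8·(6/5)²/(2·6)+(-16/3))/5000 = -41/46875 rad
Load 2 — point force P=6 kN at a=2 m (b=L-a=4):
  θ_2 = -Pb(L²-b²-3x²)/(6LEI)  [x≤a] = -6·4·(6²-4²-3·(6/5)²)/(6·6·5000) = -98/46875 rad
Load 3 — point force P=-13 kN at a=9/2 m (b=L-a=3/2):
  θ_3 = -Pb(L²-b²-3x²)/(6LEI)  [x≤a] = -(-13)·(3/2)·(6²-(3/2)²-3·(6/5)²)/(6·6·5000) = 12753/4000000 rad
Superposition: θ = Σ θ_i = 107/480000 rad ≈ 0.000223 rad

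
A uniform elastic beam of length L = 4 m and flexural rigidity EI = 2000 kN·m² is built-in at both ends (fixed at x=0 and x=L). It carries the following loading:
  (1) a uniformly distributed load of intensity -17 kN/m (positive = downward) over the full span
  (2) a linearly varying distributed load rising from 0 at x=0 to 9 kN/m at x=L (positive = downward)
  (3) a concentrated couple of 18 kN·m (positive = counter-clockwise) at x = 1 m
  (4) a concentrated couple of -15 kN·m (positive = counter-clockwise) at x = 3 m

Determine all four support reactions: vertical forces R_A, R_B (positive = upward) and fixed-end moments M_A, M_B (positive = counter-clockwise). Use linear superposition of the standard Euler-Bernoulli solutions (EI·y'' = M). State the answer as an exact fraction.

R_A = -4441/160 kN, M_A = -6223/240 kN·m, R_B = -3559/160 kN, M_B = 5737/240 kN·m

Load 1 — uniform load w=-17 kN/m over full span:
  R_A = wL/2 = (-17)·4/2 = -34 kN
  M_A = wL²/12 = (-17)·4²/12 = -68/3 kN·m
  R_B = wL/2 = (-17)·4/2 = -34 kN
  M_B = -wL²/12 = -(-17)·4²/12 = 68/3 kN·m
Load 2 — triangular load w₀=9 kN/m (0→w₀ over full span):
  R_A = 3w₀L/20 = 3·9·4/20 = 27/5 kN
  M_A = w₀L²/30 = 9·4²/30 = 24/5 kN·m
  R_B = 7w₀L/20 = 7·9·4/20 = 63/5 kN
  M_B = -w₀L²/20 = -9·4²/20 = -36/5 kN·m
Load 3 — applied couple M₀=18 kN·m at a=1 m (b=L-a=3):
  R_A = 6M₀ab/L³ = 6·18·1·3/4³ = 81/16 kN
  M_A = M₀b(2a-b)/L² = 18·3·(2·1-3)/4² = -27/8 kN·m
  R_B = -6M₀ab/L³ = -6·18·1·3/4³ = -81/16 kN
  M_B = M₀a(2b-a)/L² = 18·1·(2·3-1)/4² = 45/8 kN·m
Load 4 — applied couple M₀=-15 kN·m at a=3 m (b=L-a=1):
  R_A = 6M₀ab/L³ = 6·(-15)·3·1/4³ = -135/32 kN
  M_A = M₀b(2a-b)/L² = (-15)·1·(2·3-1)/4² = -75/16 kN·m
  R_B = -6M₀ab/L³ = -6·(-15)·3·1/4³ = 135/32 kN
  M_B = M₀a(2b-a)/L² = (-15)·3·(2·1-3)/4² = 45/16 kN·m
Superposition: R_A = -4441/160 kN, M_A = -6223/240 kN·m, R_B = -3559/160 kN, M_B = 5737/240 kN·m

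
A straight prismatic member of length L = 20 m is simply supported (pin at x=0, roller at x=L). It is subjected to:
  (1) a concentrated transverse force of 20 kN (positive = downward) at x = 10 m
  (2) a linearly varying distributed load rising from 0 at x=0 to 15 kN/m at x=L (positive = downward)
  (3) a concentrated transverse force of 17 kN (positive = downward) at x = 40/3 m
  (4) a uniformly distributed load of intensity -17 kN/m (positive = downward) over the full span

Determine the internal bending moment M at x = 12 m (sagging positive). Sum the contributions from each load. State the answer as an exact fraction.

M(12) = -284 kN·m

Load 1 — point force P=20 kN at a=10 m (b=L-a=10):
  M_1 = Pa(L-x)/L  [x>a] = 20·10·(20-12)/20 = 80 kN·m
Load 2 — triangular load w₀=15 kN/m (0→w₀ over full span):
  M_2 = w₀Lx/6 - w₀x³/(6L) = 15·20·12/6 - 15·12³/(6·20) = 384 kN·m
Load 3 — point force P=17 kN at a=40/3 m (b=L-a=20/3):
  M_3 = Pbx/L  [x≤a] = 17·(20/3)·12/20 = 68 kN·m
Load 4 — uniform load w=-17 kN/m over full span:
  M_4 = wx(L-x)/2 = (-17)·12·(20-12)/2 = -816 kN·m
Superposition: M = Σ M_i = -284 kN·m ≈ -284.000000 kN·m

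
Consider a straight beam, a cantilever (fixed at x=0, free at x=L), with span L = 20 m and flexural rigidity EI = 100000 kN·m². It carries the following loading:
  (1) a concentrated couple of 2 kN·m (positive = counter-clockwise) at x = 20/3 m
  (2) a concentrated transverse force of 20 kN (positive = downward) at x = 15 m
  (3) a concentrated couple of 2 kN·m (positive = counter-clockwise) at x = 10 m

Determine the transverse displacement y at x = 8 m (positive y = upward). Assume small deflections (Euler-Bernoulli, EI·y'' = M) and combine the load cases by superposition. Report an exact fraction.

Load 1 — applied couple M₀=2 kN·m at a=20/3 m (b=L-a=40/3):
  y_1 = M₀a(2x-a)/(2EI)  [x>a] = 2·(20/3)·(2·8-(20/3))/(2·100000) = 7/11250 m
Load 2 — point force P=20 kN at a=15 m (b=L-a=5):
  y_2 = -Px²(3a-x)/(6EI)  [x≤a] = -20·8²·(3·15-8)/(6·100000) = -148/1875 m
Load 3 — applied couple M₀=2 kN·m at a=10 m (b=L-a=10):
  y_3 = M₀x²/(2EI)  [x≤a] = 2·8²/(2·100000) = 2/3125 m
Superposition: y = Σ y_i = -4369/56250 m ≈ -0.077671 m

y(8) = -4369/56250 m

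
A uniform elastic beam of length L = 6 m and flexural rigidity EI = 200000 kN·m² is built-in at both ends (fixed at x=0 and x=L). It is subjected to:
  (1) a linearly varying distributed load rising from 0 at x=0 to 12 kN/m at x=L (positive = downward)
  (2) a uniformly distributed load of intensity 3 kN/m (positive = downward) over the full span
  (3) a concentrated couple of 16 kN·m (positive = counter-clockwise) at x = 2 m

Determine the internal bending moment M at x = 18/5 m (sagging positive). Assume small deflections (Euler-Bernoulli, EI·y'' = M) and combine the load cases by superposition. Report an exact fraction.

Load 1 — triangular load w₀=12 kN/m (0→w₀ over full span):
  M_1 = 3w₀Lx/20 - w₀L²/30 - w₀x³/(6L) = 3·12·6·(18/5)/20 - 12·6²/30 - 12·(18/5)³/(6·6) = 1116/125 kN·m
Load 2 — uniform load w=3 kN/m over full span:
  M_2 = wLx/2 - wL²/12 - wx²/2 = 3·6·(18/5)/2 - 3·6²/12 - 3·(18/5)²/2 = 99/25 kN·m
Load 3 — applied couple M₀=16 kN·m at a=2 m (b=L-a=4):
  M_3 = R_Ax - M_A - M₀  [x>a] with R_A=32/9, M_A=0 = (32/9)·(18/5) - 0 - 16 = -16/5 kN·m
Superposition: M = Σ M_i = 1211/125 kN·m ≈ 9.688000 kN·m

M(18/5) = 1211/125 kN·m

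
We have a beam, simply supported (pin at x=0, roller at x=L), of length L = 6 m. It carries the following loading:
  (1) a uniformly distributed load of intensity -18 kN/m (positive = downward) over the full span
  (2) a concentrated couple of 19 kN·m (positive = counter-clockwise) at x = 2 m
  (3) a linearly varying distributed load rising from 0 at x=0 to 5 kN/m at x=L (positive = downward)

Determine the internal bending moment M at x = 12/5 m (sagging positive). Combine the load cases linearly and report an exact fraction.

Load 1 — uniform load w=-18 kN/m over full span:
  M_1 = wx(L-x)/2 = (-18)·(12/5)·(6-(12/5))/2 = -1944/25 kN·m
Load 2 — applied couple M₀=19 kN·m at a=2 m (b=L-a=4):
  M_2 = M₀x/L - M₀  [x>a] = 19·(12/5)/6 - 19 = -57/5 kN·m
Load 3 — triangular load w₀=5 kN/m (0→w₀ over full span):
  M_3 = w₀Lx/6 - w₀x³/(6L) = 5·6·(12/5)/6 - 5·(12/5)³/(6·6) = 252/25 kN·m
Superposition: M = Σ M_i = -1977/25 kN·m ≈ -79.080000 kN·m

M(12/5) = -1977/25 kN·m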